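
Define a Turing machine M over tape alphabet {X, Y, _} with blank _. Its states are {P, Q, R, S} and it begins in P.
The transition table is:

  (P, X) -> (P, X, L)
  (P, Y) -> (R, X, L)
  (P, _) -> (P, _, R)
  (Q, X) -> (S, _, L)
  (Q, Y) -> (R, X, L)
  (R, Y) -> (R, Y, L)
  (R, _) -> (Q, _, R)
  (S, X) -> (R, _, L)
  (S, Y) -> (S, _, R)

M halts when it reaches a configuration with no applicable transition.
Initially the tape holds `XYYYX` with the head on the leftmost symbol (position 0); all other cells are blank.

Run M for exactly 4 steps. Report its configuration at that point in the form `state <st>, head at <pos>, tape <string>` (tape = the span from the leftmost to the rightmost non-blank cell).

P | _[X]YYYX   read X → write X, move L, go to P
P | [_]XYYYX   read _ → write _, move R, go to P
P | _[X]YYYX   read X → write X, move L, go to P
P | [_]XYYYX   read _ → write _, move R, go to P
P | _[X]YYYX
After 4 steps: state P, head at 0, tape XYYYX.

state P, head at 0, tape XYYYX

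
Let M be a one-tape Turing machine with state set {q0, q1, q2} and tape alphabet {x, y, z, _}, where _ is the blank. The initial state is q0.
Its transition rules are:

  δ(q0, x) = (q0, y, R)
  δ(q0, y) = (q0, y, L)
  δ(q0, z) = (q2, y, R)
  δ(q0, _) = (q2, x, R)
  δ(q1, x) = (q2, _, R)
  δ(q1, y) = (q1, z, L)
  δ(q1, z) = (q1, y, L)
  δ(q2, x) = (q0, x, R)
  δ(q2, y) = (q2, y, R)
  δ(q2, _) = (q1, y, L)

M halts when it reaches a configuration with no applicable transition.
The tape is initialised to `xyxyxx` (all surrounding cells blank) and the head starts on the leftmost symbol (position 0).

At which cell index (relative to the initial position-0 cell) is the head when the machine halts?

6

state=q0 head=0 tape=__[x]yxyxx___   (q0,x)→(q0,y,R)
state=q0 head=1 tape=__y[y]xyxx___   (q0,y)→(q0,y,L)
state=q0 head=0 tape=__[y]yxyxx___   (q0,y)→(q0,y,L)
state=q0 head=-1 tape=_[_]yyxyxx___   (q0,_)→(q2,x,R)
state=q2 head=0 tape=_x[y]yxyxx___   (q2,y)→(q2,y,R)
state=q2 head=1 tape=_xy[y]xyxx___   (q2,y)→(q2,y,R)
state=q2 head=2 tape=_xyy[x]yxx___   (q2,x)→(q0,x,R)
state=q0 head=3 tape=_xyyx[y]xx___   (q0,y)→(q0,y,L)
state=q0 head=2 tape=_xyy[x]yxx___   (q0,x)→(q0,y,R)
state=q0 head=3 tape=_xyyy[y]xx___   (q0,y)→(q0,y,L)
state=q0 head=2 tape=_xyy[y]yxx___   (q0,y)→(q0,y,L)
state=q0 head=1 tape=_xy[y]yyxx___   (q0,y)→(q0,y,L)
state=q0 head=0 tape=_x[y]yyyxx___   (q0,y)→(q0,y,L)
state=q0 head=-1 tape=_[x]yyyyxx___   (q0,x)→(q0,y,R)
state=q0 head=0 tape=_y[y]yyyxx___   (q0,y)→(q0,y,L)
state=q0 head=-1 tape=_[y]yyyyxx___   (q0,y)→(q0,y,L)
state=q0 head=-2 tape=[_]yyyyyxx___   (q0,_)→(q2,x,R)
state=q2 head=-1 tape=x[y]yyyyxx___   (q2,y)→(q2,y,R)
state=q2 head=0 tape=xy[y]yyyxx___   (q2,y)→(q2,y,R)
state=q2 head=1 tape=xyy[y]yyxx___   (q2,y)→(q2,y,R)
state=q2 head=2 tape=xyyy[y]yxx___   (q2,y)→(q2,y,R)
state=q2 head=3 tape=xyyyy[y]xx___   (q2,y)→(q2,y,R)
state=q2 head=4 tape=xyyyyy[x]x___   (q2,x)→(q0,x,R)
state=q0 head=5 tape=xyyyyyx[x]___   (q0,x)→(q0,y,R)
state=q0 head=6 tape=xyyyyyxy[_]__   (q0,_)→(q2,x,R)
state=q2 head=7 tape=xyyyyyxyx[_]_   (q2,_)→(q1,y,L)
state=q1 head=6 tape=xyyyyyxy[x]y_   (q1,x)→(q2,_,R)
state=q2 head=7 tape=xyyyyyxy_[y]_   (q2,y)→(q2,y,R)
state=q2 head=8 tape=xyyyyyxy_y[_]   (q2,_)→(q1,y,L)
state=q1 head=7 tape=xyyyyyxy_[y]y   (q1,y)→(q1,z,L)
state=q1 head=6 tape=xyyyyyxy[_]zy
At halt the head is at cell 6.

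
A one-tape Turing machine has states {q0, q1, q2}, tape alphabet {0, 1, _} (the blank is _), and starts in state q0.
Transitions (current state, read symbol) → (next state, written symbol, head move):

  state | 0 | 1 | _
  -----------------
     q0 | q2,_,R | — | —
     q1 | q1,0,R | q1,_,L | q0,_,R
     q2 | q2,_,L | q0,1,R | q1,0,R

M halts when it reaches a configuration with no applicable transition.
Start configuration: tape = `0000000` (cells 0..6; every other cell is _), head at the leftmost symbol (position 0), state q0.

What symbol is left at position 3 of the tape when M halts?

state=q0 head=0 tape=[0]000000___   (q0,0)→(q2,_,R)
state=q2 head=1 tape=_[0]00000___   (q2,0)→(q2,_,L)
state=q2 head=0 tape=[_]_00000___   (q2,_)→(q1,0,R)
state=q1 head=1 tape=0[_]00000___   (q1,_)→(q0,_,R)
state=q0 head=2 tape=0_[0]0000___   (q0,0)→(q2,_,R)
state=q2 head=3 tape=0__[0]000___   (q2,0)→(q2,_,L)
state=q2 head=2 tape=0_[_]_000___   (q2,_)→(q1,0,R)
state=q1 head=3 tape=0_0[_]000___   (q1,_)→(q0,_,R)
state=q0 head=4 tape=0_0_[0]00___   (q0,0)→(q2,_,R)
state=q2 head=5 tape=0_0__[0]0___   (q2,0)→(q2,_,L)
state=q2 head=4 tape=0_0_[_]_0___   (q2,_)→(q1,0,R)
state=q1 head=5 tape=0_0_0[_]0___   (q1,_)→(q0,_,R)
state=q0 head=6 tape=0_0_0_[0]___   (q0,0)→(q2,_,R)
state=q2 head=7 tape=0_0_0__[_]__   (q2,_)→(q1,0,R)
state=q1 head=8 tape=0_0_0__0[_]_   (q1,_)→(q0,_,R)
state=q0 head=9 tape=0_0_0__0_[_]
Cell 3 holds _ when M halts.

_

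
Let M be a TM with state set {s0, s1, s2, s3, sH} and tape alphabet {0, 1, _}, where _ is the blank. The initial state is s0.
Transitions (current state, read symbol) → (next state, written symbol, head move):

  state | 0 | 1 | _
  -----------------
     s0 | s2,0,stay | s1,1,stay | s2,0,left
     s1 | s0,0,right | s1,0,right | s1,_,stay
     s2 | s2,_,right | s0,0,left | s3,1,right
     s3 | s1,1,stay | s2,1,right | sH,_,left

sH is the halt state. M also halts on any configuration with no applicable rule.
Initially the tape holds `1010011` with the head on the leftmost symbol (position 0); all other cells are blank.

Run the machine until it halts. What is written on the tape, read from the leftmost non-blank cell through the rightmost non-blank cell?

s0 | [1]010011___   read 1 → write 1, move stay, go to s1
s1 | [1]010011___   read 1 → write 0, move right, go to s1
s1 | 0[0]10011___   read 0 → write 0, move right, go to s0
s0 | 00[1]0011___   read 1 → write 1, move stay, go to s1
s1 | 00[1]0011___   read 1 → write 0, move right, go to s1
s1 | 000[0]011___   read 0 → write 0, move right, go to s0
s0 | 0000[0]11___   read 0 → write 0, move stay, go to s2
s2 | 0000[0]11___   read 0 → write _, move right, go to s2
s2 | 0000_[1]1___   read 1 → write 0, move left, go to s0
s0 | 0000[_]01___   read _ → write 0, move left, go to s2
s2 | 000[0]001___   read 0 → write _, move right, go to s2
s2 | 000_[0]01___   read 0 → write _, move right, go to s2
s2 | 000__[0]1___   read 0 → write _, move right, go to s2
s2 | 000___[1]___   read 1 → write 0, move left, go to s0
s0 | 000__[_]0___   read _ → write 0, move left, go to s2
s2 | 000_[_]00___   read _ → write 1, move right, go to s3
s3 | 000_1[0]0___   read 0 → write 1, move stay, go to s1
s1 | 000_1[1]0___   read 1 → write 0, move right, go to s1
s1 | 000_10[0]___   read 0 → write 0, move right, go to s0
s0 | 000_100[_]__   read _ → write 0, move left, go to s2
s2 | 000_10[0]0__   read 0 → write _, move right, go to s2
s2 | 000_10_[0]__   read 0 → write _, move right, go to s2
s2 | 000_10__[_]_   read _ → write 1, move right, go to s3
s3 | 000_10__1[_]   read _ → write _, move left, go to sH
sH | 000_10__[1]_
The non-blank tape span at halt is 000_10__1.

000_10__1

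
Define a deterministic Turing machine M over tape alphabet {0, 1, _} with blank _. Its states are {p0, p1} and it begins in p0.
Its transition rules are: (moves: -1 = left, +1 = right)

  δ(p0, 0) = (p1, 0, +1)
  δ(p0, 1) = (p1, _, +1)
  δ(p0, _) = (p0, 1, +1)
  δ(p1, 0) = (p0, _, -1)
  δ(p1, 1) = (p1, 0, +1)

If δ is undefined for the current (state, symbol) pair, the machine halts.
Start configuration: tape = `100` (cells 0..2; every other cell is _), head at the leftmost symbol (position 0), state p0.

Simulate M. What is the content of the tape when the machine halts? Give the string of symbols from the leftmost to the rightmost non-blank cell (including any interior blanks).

110

state=p0 head=0 tape=[1]00_   (p0,1)→(p1,_,+1)
state=p1 head=1 tape=_[0]0_   (p1,0)→(p0,_,-1)
state=p0 head=0 tape=[_]_0_   (p0,_)→(p0,1,+1)
state=p0 head=1 tape=1[_]0_   (p0,_)→(p0,1,+1)
state=p0 head=2 tape=11[0]_   (p0,0)→(p1,0,+1)
state=p1 head=3 tape=110[_]
The non-blank tape span at halt is 110.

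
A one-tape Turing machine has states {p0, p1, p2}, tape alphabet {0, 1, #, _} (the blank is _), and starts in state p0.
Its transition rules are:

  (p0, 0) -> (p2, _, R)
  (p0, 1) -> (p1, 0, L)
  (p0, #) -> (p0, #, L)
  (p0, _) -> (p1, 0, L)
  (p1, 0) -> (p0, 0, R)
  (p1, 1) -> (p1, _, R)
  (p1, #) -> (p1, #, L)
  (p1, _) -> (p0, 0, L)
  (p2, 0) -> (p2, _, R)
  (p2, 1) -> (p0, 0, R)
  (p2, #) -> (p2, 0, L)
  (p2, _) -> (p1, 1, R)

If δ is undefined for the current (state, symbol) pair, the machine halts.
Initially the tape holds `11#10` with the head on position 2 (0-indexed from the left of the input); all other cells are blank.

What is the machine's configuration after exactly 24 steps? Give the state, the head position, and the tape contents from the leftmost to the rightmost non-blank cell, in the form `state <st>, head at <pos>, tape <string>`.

state p1, head at 8, tape 10____1

state=p0 head=2 tape=11[#]10____   (p0,#)→(p0,#,L)
state=p0 head=1 tape=1[1]#10____   (p0,1)→(p1,0,L)
state=p1 head=0 tape=[1]0#10____   (p1,1)→(p1,_,R)
state=p1 head=1 tape=_[0]#10____   (p1,0)→(p0,0,R)
state=p0 head=2 tape=_0[#]10____   (p0,#)→(p0,#,L)
state=p0 head=1 tape=_[0]#10____   (p0,0)→(p2,_,R)
state=p2 head=2 tape=__[#]10____   (p2,#)→(p2,0,L)
state=p2 head=1 tape=_[_]010____   (p2,_)→(p1,1,R)
state=p1 head=2 tape=_1[0]10____   (p1,0)→(p0,0,R)
state=p0 head=3 tape=_10[1]0____   (p0,1)→(p1,0,L)
state=p1 head=2 tape=_1[0]00____   (p1,0)→(p0,0,R)
state=p0 head=3 tape=_10[0]0____   (p0,0)→(p2,_,R)
state=p2 head=4 tape=_10_[0]____   (p2,0)→(p2,_,R)
state=p2 head=5 tape=_10__[_]___   (p2,_)→(p1,1,R)
state=p1 head=6 tape=_10__1[_]__   (p1,_)→(p0,0,L)
state=p0 head=5 tape=_10__[1]0__   (p0,1)→(p1,0,L)
state=p1 head=4 tape=_10_[_]00__   (p1,_)→(p0,0,L)
state=p0 head=3 tape=_10[_]000__   (p0,_)→(p1,0,L)
state=p1 head=2 tape=_1[0]0000__   (p1,0)→(p0,0,R)
state=p0 head=3 tape=_10[0]000__   (p0,0)→(p2,_,R)
state=p2 head=4 tape=_10_[0]00__   (p2,0)→(p2,_,R)
state=p2 head=5 tape=_10__[0]0__   (p2,0)→(p2,_,R)
state=p2 head=6 tape=_10___[0]__   (p2,0)→(p2,_,R)
state=p2 head=7 tape=_10____[_]_   (p2,_)→(p1,1,R)
state=p1 head=8 tape=_10____1[_]
After 24 steps: state p1, head at 8, tape 10____1.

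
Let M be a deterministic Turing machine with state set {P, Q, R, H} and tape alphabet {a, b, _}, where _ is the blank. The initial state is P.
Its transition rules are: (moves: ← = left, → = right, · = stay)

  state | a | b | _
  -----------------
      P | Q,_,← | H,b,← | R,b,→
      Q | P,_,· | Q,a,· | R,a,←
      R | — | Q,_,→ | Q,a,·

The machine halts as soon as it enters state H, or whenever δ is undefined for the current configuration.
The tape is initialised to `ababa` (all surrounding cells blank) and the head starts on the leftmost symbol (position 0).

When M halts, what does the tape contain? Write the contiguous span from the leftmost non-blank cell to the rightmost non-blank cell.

P | __[a]baba   read a → write _, move ←, go to Q
Q | _[_]_baba   read _ → write a, move ←, go to R
R | [_]a_baba   read _ → write a, move ·, go to Q
Q | [a]a_baba   read a → write _, move ·, go to P
P | [_]a_baba   read _ → write b, move →, go to R
R | b[a]_baba
The non-blank tape span at halt is ba_baba.

ba_baba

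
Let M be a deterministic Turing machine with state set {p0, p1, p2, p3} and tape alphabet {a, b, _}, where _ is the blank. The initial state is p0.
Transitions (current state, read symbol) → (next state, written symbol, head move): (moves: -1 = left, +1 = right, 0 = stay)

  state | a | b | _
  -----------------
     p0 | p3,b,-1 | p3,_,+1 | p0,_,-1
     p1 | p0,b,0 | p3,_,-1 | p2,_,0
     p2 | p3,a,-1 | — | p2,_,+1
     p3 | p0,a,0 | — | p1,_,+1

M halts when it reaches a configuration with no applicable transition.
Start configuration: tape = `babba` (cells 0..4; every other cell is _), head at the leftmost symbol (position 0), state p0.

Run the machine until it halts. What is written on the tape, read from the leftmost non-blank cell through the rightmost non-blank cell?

p0 | [b]abba   read b → write _, move +1, go to p3
p3 | _[a]bba   read a → write a, move 0, go to p0
p0 | _[a]bba   read a → write b, move -1, go to p3
p3 | [_]bbba   read _ → write _, move +1, go to p1
p1 | _[b]bba   read b → write _, move -1, go to p3
p3 | [_]_bba   read _ → write _, move +1, go to p1
p1 | _[_]bba   read _ → write _, move 0, go to p2
p2 | _[_]bba   read _ → write _, move +1, go to p2
p2 | __[b]ba
The non-blank tape span at halt is bba.

bba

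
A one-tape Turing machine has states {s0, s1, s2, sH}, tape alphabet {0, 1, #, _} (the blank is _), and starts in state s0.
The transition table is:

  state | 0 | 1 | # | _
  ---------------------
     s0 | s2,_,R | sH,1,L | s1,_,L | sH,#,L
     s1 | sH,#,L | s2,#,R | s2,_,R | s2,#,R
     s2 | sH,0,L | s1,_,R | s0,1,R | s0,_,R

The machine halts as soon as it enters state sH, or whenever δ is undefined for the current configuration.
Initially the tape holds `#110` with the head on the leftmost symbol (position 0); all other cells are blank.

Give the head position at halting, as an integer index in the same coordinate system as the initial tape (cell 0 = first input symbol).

s0 | _[#]110   read # → write _, move L, go to s1
s1 | [_]_110   read _ → write #, move R, go to s2
s2 | #[_]110   read _ → write _, move R, go to s0
s0 | #_[1]10   read 1 → write 1, move L, go to sH
sH | #[_]110
At halt the head is at cell 0.

0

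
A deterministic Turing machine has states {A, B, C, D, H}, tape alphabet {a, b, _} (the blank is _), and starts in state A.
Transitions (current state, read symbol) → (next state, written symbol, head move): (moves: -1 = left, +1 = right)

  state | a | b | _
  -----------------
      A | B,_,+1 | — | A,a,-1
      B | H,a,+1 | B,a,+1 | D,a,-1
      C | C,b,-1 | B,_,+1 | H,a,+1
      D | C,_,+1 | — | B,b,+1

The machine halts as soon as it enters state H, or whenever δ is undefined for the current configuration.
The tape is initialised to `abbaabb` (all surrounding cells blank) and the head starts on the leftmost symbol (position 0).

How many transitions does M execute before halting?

state=A head=0 tape=[a]bbaabb   (A,a)→(B,_,+1)
state=B head=1 tape=_[b]baabb   (B,b)→(B,a,+1)
state=B head=2 tape=_a[b]aabb   (B,b)→(B,a,+1)
state=B head=3 tape=_aa[a]abb   (B,a)→(H,a,+1)
state=H head=4 tape=_aaa[a]bb
M halts after 4 transitions.

4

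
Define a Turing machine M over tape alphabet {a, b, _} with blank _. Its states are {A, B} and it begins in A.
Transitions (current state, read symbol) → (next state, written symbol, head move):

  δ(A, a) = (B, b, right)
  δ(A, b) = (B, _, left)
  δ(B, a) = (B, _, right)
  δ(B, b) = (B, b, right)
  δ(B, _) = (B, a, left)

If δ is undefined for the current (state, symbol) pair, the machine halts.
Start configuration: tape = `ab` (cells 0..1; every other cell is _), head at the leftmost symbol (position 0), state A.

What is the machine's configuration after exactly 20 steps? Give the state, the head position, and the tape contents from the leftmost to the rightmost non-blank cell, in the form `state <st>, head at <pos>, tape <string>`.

A | [a]b____   read a → write b, move right, go to B
B | b[b]____   read b → write b, move right, go to B
B | bb[_]___   read _ → write a, move left, go to B
B | b[b]a___   read b → write b, move right, go to B
B | bb[a]___   read a → write _, move right, go to B
B | bb_[_]__   read _ → write a, move left, go to B
B | bb[_]a__   read _ → write a, move left, go to B
B | b[b]aa__   read b → write b, move right, go to B
B | bb[a]a__   read a → write _, move right, go to B
B | bb_[a]__   read a → write _, move right, go to B
B | bb__[_]_   read _ → write a, move left, go to B
B | bb_[_]a_   read _ → write a, move left, go to B
B | bb[_]aa_   read _ → write a, move left, go to B
B | b[b]aaa_   read b → write b, move right, go to B
B | bb[a]aa_   read a → write _, move right, go to B
B | bb_[a]a_   read a → write _, move right, go to B
B | bb__[a]_   read a → write _, move right, go to B
B | bb___[_]   read _ → write a, move left, go to B
B | bb__[_]a   read _ → write a, move left, go to B
B | bb_[_]aa   read _ → write a, move left, go to B
B | bb[_]aaa
After 20 steps: state B, head at 2, tape bb_aaa.

state B, head at 2, tape bb_aaa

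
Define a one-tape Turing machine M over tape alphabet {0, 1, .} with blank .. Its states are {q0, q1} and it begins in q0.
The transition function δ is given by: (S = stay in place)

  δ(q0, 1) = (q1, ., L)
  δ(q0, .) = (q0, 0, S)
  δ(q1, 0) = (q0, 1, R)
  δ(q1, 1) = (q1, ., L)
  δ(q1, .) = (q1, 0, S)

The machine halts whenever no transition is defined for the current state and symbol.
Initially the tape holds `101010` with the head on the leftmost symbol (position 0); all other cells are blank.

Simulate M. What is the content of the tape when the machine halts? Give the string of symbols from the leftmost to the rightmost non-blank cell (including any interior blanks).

1001010

state=q0 head=0 tape=.[1]01010   (q0,1)→(q1,.,L)
state=q1 head=-1 tape=[.].01010   (q1,.)→(q1,0,S)
state=q1 head=-1 tape=[0].01010   (q1,0)→(q0,1,R)
state=q0 head=0 tape=1[.]01010   (q0,.)→(q0,0,S)
state=q0 head=0 tape=1[0]01010
The non-blank tape span at halt is 1001010.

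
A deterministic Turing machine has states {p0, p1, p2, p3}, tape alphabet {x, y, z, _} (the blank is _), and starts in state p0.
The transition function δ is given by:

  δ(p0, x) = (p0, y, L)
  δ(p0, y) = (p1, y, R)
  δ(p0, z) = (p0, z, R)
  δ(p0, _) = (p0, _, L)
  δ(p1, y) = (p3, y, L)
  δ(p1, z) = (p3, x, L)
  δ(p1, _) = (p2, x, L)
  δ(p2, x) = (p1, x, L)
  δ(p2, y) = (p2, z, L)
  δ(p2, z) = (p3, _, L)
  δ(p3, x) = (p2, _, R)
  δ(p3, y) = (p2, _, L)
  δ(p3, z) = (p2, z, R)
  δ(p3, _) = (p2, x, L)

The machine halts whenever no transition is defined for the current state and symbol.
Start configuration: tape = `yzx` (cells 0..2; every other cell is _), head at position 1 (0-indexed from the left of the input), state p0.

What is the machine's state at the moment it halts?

p2

state=p0 head=1 tape=_y[z]x_   (p0,z)→(p0,z,R)
state=p0 head=2 tape=_yz[x]_   (p0,x)→(p0,y,L)
state=p0 head=1 tape=_y[z]y_   (p0,z)→(p0,z,R)
state=p0 head=2 tape=_yz[y]_   (p0,y)→(p1,y,R)
state=p1 head=3 tape=_yzy[_]   (p1,_)→(p2,x,L)
state=p2 head=2 tape=_yz[y]x   (p2,y)→(p2,z,L)
state=p2 head=1 tape=_y[z]zx   (p2,z)→(p3,_,L)
state=p3 head=0 tape=_[y]_zx   (p3,y)→(p2,_,L)
state=p2 head=-1 tape=[_]__zx
No transition is defined for (p2, _); M halts in state p2.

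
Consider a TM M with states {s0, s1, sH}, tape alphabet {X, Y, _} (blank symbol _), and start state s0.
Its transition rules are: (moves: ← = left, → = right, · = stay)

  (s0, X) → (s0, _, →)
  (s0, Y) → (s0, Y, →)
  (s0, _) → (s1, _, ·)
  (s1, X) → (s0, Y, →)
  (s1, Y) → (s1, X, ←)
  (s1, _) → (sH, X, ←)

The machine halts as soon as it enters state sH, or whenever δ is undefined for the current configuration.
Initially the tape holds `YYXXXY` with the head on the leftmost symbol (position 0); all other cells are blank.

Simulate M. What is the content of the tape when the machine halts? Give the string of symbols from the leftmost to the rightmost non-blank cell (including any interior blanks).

YY___YX

s0 | [Y]YXXXY_   read Y → write Y, move →, go to s0
s0 | Y[Y]XXXY_   read Y → write Y, move →, go to s0
s0 | YY[X]XXY_   read X → write _, move →, go to s0
s0 | YY_[X]XY_   read X → write _, move →, go to s0
s0 | YY__[X]Y_   read X → write _, move →, go to s0
s0 | YY___[Y]_   read Y → write Y, move →, go to s0
s0 | YY___Y[_]   read _ → write _, move ·, go to s1
s1 | YY___Y[_]   read _ → write X, move ←, go to sH
sH | YY___[Y]X
The non-blank tape span at halt is YY___YX.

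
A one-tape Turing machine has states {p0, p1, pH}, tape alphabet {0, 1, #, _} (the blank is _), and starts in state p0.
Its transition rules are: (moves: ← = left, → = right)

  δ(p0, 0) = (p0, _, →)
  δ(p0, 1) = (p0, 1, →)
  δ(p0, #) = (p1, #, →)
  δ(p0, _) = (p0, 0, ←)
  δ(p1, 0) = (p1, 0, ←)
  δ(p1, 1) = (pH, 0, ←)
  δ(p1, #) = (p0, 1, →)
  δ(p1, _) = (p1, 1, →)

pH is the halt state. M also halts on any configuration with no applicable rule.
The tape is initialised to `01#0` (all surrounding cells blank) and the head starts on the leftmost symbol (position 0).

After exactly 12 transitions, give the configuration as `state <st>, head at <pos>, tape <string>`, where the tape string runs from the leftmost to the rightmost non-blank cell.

state p0, head at 4, tape 11__0

state=p0 head=0 tape=[0]1#0__   (p0,0)→(p0,_,→)
state=p0 head=1 tape=_[1]#0__   (p0,1)→(p0,1,→)
state=p0 head=2 tape=_1[#]0__   (p0,#)→(p1,#,→)
state=p1 head=3 tape=_1#[0]__   (p1,0)→(p1,0,←)
state=p1 head=2 tape=_1[#]0__   (p1,#)→(p0,1,→)
state=p0 head=3 tape=_11[0]__   (p0,0)→(p0,_,→)
state=p0 head=4 tape=_11_[_]_   (p0,_)→(p0,0,←)
state=p0 head=3 tape=_11[_]0_   (p0,_)→(p0,0,←)
state=p0 head=2 tape=_1[1]00_   (p0,1)→(p0,1,→)
state=p0 head=3 tape=_11[0]0_   (p0,0)→(p0,_,→)
state=p0 head=4 tape=_11_[0]_   (p0,0)→(p0,_,→)
state=p0 head=5 tape=_11__[_]   (p0,_)→(p0,0,←)
state=p0 head=4 tape=_11_[_]0
After 12 steps: state p0, head at 4, tape 11__0.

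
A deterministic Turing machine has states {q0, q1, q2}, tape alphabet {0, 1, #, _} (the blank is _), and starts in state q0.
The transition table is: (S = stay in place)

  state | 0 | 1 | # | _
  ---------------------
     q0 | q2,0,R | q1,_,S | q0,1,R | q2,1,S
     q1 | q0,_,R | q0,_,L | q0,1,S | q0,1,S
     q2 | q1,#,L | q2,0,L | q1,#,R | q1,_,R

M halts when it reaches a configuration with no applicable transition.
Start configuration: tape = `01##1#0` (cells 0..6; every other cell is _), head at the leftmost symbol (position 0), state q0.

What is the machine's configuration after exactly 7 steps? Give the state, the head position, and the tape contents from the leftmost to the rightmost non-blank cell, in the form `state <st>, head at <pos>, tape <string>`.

state q1, head at -1, tape #0##1#0

state=q0 head=0 tape=_[0]1##1#0   (q0,0)→(q2,0,R)
state=q2 head=1 tape=_0[1]##1#0   (q2,1)→(q2,0,L)
state=q2 head=0 tape=_[0]0##1#0   (q2,0)→(q1,#,L)
state=q1 head=-1 tape=[_]#0##1#0   (q1,_)→(q0,1,S)
state=q0 head=-1 tape=[1]#0##1#0   (q0,1)→(q1,_,S)
state=q1 head=-1 tape=[_]#0##1#0   (q1,_)→(q0,1,S)
state=q0 head=-1 tape=[1]#0##1#0   (q0,1)→(q1,_,S)
state=q1 head=-1 tape=[_]#0##1#0
After 7 steps: state q1, head at -1, tape #0##1#0.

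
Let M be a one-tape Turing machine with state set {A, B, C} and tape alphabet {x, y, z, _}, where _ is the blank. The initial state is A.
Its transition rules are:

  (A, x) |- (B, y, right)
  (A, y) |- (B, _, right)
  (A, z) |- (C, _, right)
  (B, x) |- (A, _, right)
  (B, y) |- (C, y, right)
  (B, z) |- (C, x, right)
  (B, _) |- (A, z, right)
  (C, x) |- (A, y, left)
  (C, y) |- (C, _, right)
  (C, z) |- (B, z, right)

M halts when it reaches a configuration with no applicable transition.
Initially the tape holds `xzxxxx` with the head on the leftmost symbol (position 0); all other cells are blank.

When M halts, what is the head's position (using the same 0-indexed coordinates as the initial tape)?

state=A head=0 tape=[x]zxxxx_   (A,x)→(B,y,right)
state=B head=1 tape=y[z]xxxx_   (B,z)→(C,x,right)
state=C head=2 tape=yx[x]xxx_   (C,x)→(A,y,left)
state=A head=1 tape=y[x]yxxx_   (A,x)→(B,y,right)
state=B head=2 tape=yy[y]xxx_   (B,y)→(C,y,right)
state=C head=3 tape=yyy[x]xx_   (C,x)→(A,y,left)
state=A head=2 tape=yy[y]yxx_   (A,y)→(B,_,right)
state=B head=3 tape=yy_[y]xx_   (B,y)→(C,y,right)
state=C head=4 tape=yy_y[x]x_   (C,x)→(A,y,left)
state=A head=3 tape=yy_[y]yx_   (A,y)→(B,_,right)
state=B head=4 tape=yy__[y]x_   (B,y)→(C,y,right)
state=C head=5 tape=yy__y[x]_   (C,x)→(A,y,left)
state=A head=4 tape=yy__[y]y_   (A,y)→(B,_,right)
state=B head=5 tape=yy___[y]_   (B,y)→(C,y,right)
state=C head=6 tape=yy___y[_]
At halt the head is at cell 6.

6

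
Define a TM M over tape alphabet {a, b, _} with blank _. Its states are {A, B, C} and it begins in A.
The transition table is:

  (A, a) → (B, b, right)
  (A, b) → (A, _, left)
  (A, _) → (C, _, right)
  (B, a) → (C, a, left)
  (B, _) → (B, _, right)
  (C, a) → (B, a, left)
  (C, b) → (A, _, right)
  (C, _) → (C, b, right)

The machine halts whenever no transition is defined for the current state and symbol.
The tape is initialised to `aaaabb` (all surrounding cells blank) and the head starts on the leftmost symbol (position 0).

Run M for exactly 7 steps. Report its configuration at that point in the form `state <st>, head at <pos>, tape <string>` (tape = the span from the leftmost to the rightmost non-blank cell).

state B, head at 3, tape babb

A | [a]aaabb   read a → write b, move right, go to B
B | b[a]aabb   read a → write a, move left, go to C
C | [b]aaabb   read b → write _, move right, go to A
A | _[a]aabb   read a → write b, move right, go to B
B | _b[a]abb   read a → write a, move left, go to C
C | _[b]aabb   read b → write _, move right, go to A
A | __[a]abb   read a → write b, move right, go to B
B | __b[a]bb
After 7 steps: state B, head at 3, tape babb.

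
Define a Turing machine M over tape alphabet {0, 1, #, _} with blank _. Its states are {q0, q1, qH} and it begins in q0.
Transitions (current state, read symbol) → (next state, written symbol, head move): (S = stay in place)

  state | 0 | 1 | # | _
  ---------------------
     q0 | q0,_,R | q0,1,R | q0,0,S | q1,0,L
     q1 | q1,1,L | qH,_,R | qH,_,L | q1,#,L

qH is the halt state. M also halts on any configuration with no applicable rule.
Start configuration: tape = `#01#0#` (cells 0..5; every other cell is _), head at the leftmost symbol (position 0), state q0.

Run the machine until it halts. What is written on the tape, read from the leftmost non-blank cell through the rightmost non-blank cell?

###0

q0 | [#]01#0#_   read # → write 0, move S, go to q0
q0 | [0]01#0#_   read 0 → write _, move R, go to q0
q0 | _[0]1#0#_   read 0 → write _, move R, go to q0
q0 | __[1]#0#_   read 1 → write 1, move R, go to q0
q0 | __1[#]0#_   read # → write 0, move S, go to q0
q0 | __1[0]0#_   read 0 → write _, move R, go to q0
q0 | __1_[0]#_   read 0 → write _, move R, go to q0
q0 | __1__[#]_   read # → write 0, move S, go to q0
q0 | __1__[0]_   read 0 → write _, move R, go to q0
q0 | __1___[_]   read _ → write 0, move L, go to q1
q1 | __1__[_]0   read _ → write #, move L, go to q1
q1 | __1_[_]#0   read _ → write #, move L, go to q1
q1 | __1[_]##0   read _ → write #, move L, go to q1
q1 | __[1]###0   read 1 → write _, move R, go to qH
qH | ___[#]##0
The non-blank tape span at halt is ###0.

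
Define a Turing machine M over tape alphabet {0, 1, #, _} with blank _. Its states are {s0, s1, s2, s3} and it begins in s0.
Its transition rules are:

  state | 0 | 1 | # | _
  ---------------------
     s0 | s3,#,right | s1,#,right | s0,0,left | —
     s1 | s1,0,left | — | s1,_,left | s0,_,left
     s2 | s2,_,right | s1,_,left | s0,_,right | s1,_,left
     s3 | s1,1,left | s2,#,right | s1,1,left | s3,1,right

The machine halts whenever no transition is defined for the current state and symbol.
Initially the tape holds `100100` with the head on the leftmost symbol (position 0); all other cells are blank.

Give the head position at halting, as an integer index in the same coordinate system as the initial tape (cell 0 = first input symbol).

-2

state=s0 head=0 tape=__[1]00100   (s0,1)→(s1,#,right)
state=s1 head=1 tape=__#[0]0100   (s1,0)→(s1,0,left)
state=s1 head=0 tape=__[#]00100   (s1,#)→(s1,_,left)
state=s1 head=-1 tape=_[_]_00100   (s1,_)→(s0,_,left)
state=s0 head=-2 tape=[_]__00100
At halt the head is at cell -2.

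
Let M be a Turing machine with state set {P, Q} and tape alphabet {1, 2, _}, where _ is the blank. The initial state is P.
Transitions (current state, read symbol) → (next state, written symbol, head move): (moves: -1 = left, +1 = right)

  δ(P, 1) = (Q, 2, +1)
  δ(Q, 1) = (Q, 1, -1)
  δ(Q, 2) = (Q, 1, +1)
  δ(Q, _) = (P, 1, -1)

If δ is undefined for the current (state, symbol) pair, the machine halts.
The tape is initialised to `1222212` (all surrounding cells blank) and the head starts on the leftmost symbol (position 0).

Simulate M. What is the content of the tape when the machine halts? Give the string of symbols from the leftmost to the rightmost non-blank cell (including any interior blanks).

11111112

state=P head=0 tape=__[1]222212   (P,1)→(Q,2,+1)
state=Q head=1 tape=__2[2]22212   (Q,2)→(Q,1,+1)
state=Q head=2 tape=__21[2]2212   (Q,2)→(Q,1,+1)
state=Q head=3 tape=__211[2]212   (Q,2)→(Q,1,+1)
state=Q head=4 tape=__2111[2]12   (Q,2)→(Q,1,+1)
state=Q head=5 tape=__21111[1]2   (Q,1)→(Q,1,-1)
state=Q head=4 tape=__2111[1]12   (Q,1)→(Q,1,-1)
state=Q head=3 tape=__211[1]112   (Q,1)→(Q,1,-1)
state=Q head=2 tape=__21[1]1112   (Q,1)→(Q,1,-1)
state=Q head=1 tape=__2[1]11112   (Q,1)→(Q,1,-1)
state=Q head=0 tape=__[2]111112   (Q,2)→(Q,1,+1)
state=Q head=1 tape=__1[1]11112   (Q,1)→(Q,1,-1)
state=Q head=0 tape=__[1]111112   (Q,1)→(Q,1,-1)
state=Q head=-1 tape=_[_]1111112   (Q,_)→(P,1,-1)
state=P head=-2 tape=[_]11111112
The non-blank tape span at halt is 11111112.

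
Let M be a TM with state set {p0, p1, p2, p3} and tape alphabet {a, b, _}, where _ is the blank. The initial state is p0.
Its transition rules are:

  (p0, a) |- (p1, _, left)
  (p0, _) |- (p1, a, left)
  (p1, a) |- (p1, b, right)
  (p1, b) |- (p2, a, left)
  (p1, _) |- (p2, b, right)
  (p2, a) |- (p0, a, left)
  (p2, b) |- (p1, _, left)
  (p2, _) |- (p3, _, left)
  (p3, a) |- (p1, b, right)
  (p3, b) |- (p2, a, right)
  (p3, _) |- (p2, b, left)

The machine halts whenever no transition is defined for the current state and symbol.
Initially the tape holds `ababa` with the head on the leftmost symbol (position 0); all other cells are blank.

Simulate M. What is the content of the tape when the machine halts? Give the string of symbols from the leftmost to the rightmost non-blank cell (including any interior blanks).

p0 | __[a]baba   read a → write _, move left, go to p1
p1 | _[_]_baba   read _ → write b, move right, go to p2
p2 | _b[_]baba   read _ → write _, move left, go to p3
p3 | _[b]_baba   read b → write a, move right, go to p2
p2 | _a[_]baba   read _ → write _, move left, go to p3
p3 | _[a]_baba   read a → write b, move right, go to p1
p1 | _b[_]baba   read _ → write b, move right, go to p2
p2 | _bb[b]aba   read b → write _, move left, go to p1
p1 | _b[b]_aba   read b → write a, move left, go to p2
p2 | _[b]a_aba   read b → write _, move left, go to p1
p1 | [_]_a_aba   read _ → write b, move right, go to p2
p2 | b[_]a_aba   read _ → write _, move left, go to p3
p3 | [b]_a_aba   read b → write a, move right, go to p2
p2 | a[_]a_aba   read _ → write _, move left, go to p3
p3 | [a]_a_aba   read a → write b, move right, go to p1
p1 | b[_]a_aba   read _ → write b, move right, go to p2
p2 | bb[a]_aba   read a → write a, move left, go to p0
p0 | b[b]a_aba
The non-blank tape span at halt is bba_aba.

bba_aba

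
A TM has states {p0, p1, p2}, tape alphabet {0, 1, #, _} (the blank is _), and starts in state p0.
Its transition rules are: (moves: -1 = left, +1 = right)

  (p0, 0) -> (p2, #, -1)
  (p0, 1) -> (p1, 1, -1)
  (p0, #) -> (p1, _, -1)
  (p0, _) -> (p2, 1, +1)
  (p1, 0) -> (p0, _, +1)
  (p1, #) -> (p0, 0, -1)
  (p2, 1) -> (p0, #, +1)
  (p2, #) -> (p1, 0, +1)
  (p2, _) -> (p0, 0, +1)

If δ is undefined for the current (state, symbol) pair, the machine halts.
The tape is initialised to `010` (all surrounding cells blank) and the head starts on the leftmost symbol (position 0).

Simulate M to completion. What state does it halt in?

state=p0 head=0 tape=_[0]10   (p0,0)→(p2,#,-1)
state=p2 head=-1 tape=[_]#10   (p2,_)→(p0,0,+1)
state=p0 head=0 tape=0[#]10   (p0,#)→(p1,_,-1)
state=p1 head=-1 tape=[0]_10   (p1,0)→(p0,_,+1)
state=p0 head=0 tape=_[_]10   (p0,_)→(p2,1,+1)
state=p2 head=1 tape=_1[1]0   (p2,1)→(p0,#,+1)
state=p0 head=2 tape=_1#[0]   (p0,0)→(p2,#,-1)
state=p2 head=1 tape=_1[#]#   (p2,#)→(p1,0,+1)
state=p1 head=2 tape=_10[#]   (p1,#)→(p0,0,-1)
state=p0 head=1 tape=_1[0]0   (p0,0)→(p2,#,-1)
state=p2 head=0 tape=_[1]#0   (p2,1)→(p0,#,+1)
state=p0 head=1 tape=_#[#]0   (p0,#)→(p1,_,-1)
state=p1 head=0 tape=_[#]_0   (p1,#)→(p0,0,-1)
state=p0 head=-1 tape=[_]0_0   (p0,_)→(p2,1,+1)
state=p2 head=0 tape=1[0]_0
No transition is defined for (p2, 0); M halts in state p2.

p2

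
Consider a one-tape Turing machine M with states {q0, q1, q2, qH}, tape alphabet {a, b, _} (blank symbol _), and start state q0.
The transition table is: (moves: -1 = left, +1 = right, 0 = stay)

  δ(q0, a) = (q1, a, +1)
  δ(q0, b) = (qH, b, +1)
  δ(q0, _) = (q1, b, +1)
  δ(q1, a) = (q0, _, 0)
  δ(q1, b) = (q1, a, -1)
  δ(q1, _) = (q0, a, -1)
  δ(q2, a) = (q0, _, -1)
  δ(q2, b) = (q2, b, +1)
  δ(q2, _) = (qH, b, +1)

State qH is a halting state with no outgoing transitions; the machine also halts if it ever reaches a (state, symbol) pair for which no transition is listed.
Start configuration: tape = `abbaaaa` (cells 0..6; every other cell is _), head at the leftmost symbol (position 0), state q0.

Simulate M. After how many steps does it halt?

q0 | __[a]bbaaaa_   read a → write a, move +1, go to q1
q1 | __a[b]baaaa_   read b → write a, move -1, go to q1
q1 | __[a]abaaaa_   read a → write _, move 0, go to q0
q0 | __[_]abaaaa_   read _ → write b, move +1, go to q1
q1 | __b[a]baaaa_   read a → write _, move 0, go to q0
q0 | __b[_]baaaa_   read _ → write b, move +1, go to q1
q1 | __bb[b]aaaa_   read b → write a, move -1, go to q1
q1 | __b[b]aaaaa_   read b → write a, move -1, go to q1
q1 | __[b]aaaaaa_   read b → write a, move -1, go to q1
q1 | _[_]aaaaaaa_   read _ → write a, move -1, go to q0
q0 | [_]aaaaaaaa_   read _ → write b, move +1, go to q1
q1 | b[a]aaaaaaa_   read a → write _, move 0, go to q0
q0 | b[_]aaaaaaa_   read _ → write b, move +1, go to q1
q1 | bb[a]aaaaaa_   read a → write _, move 0, go to q0
q0 | bb[_]aaaaaa_   read _ → write b, move +1, go to q1
q1 | bbb[a]aaaaa_   read a → write _, move 0, go to q0
q0 | bbb[_]aaaaa_   read _ → write b, move +1, go to q1
q1 | bbbb[a]aaaa_   read a → write _, move 0, go to q0
q0 | bbbb[_]aaaa_   read _ → write b, move +1, go to q1
q1 | bbbbb[a]aaa_   read a → write _, move 0, go to q0
q0 | bbbbb[_]aaa_   read _ → write b, move +1, go to q1
q1 | bbbbbb[a]aa_   read a → write _, move 0, go to q0
q0 | bbbbbb[_]aa_   read _ → write b, move +1, go to q1
q1 | bbbbbbb[a]a_   read a → write _, move 0, go to q0
q0 | bbbbbbb[_]a_   read _ → write b, move +1, go to q1
q1 | bbbbbbbb[a]_   read a → write _, move 0, go to q0
q0 | bbbbbbbb[_]_   read _ → write b, move +1, go to q1
q1 | bbbbbbbbb[_]   read _ → write a, move -1, go to q0
q0 | bbbbbbbb[b]a   read b → write b, move +1, go to qH
qH | bbbbbbbbb[a]
M halts after 29 transitions.

29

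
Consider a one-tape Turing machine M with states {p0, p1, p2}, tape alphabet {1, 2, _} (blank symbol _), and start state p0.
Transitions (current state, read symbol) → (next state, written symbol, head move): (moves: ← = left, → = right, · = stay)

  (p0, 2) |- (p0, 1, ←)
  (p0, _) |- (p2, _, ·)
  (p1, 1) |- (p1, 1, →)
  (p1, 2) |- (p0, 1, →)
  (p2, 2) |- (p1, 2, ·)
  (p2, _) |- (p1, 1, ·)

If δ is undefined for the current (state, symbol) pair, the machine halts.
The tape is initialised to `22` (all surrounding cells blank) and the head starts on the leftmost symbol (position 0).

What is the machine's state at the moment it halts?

p1

state=p0 head=0 tape=_[2]2__   (p0,2)→(p0,1,←)
state=p0 head=-1 tape=[_]12__   (p0,_)→(p2,_,·)
state=p2 head=-1 tape=[_]12__   (p2,_)→(p1,1,·)
state=p1 head=-1 tape=[1]12__   (p1,1)→(p1,1,→)
state=p1 head=0 tape=1[1]2__   (p1,1)→(p1,1,→)
state=p1 head=1 tape=11[2]__   (p1,2)→(p0,1,→)
state=p0 head=2 tape=111[_]_   (p0,_)→(p2,_,·)
state=p2 head=2 tape=111[_]_   (p2,_)→(p1,1,·)
state=p1 head=2 tape=111[1]_   (p1,1)→(p1,1,→)
state=p1 head=3 tape=1111[_]
No transition is defined for (p1, _); M halts in state p1.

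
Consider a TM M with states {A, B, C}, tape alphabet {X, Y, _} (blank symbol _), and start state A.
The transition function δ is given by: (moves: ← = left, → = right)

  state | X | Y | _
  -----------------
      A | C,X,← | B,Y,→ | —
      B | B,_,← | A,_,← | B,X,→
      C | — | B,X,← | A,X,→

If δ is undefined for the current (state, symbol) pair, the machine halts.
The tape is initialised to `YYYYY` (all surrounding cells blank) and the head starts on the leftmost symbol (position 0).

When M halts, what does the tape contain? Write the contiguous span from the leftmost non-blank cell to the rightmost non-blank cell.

XXXXXX_Y

A | ___[Y]YYYY   read Y → write Y, move →, go to B
B | ___Y[Y]YYY   read Y → write _, move ←, go to A
A | ___[Y]_YYY   read Y → write Y, move →, go to B
B | ___Y[_]YYY   read _ → write X, move →, go to B
B | ___YX[Y]YY   read Y → write _, move ←, go to A
A | ___Y[X]_YY   read X → write X, move ←, go to C
C | ___[Y]X_YY   read Y → write X, move ←, go to B
B | __[_]XX_YY   read _ → write X, move →, go to B
B | __X[X]X_YY   read X → write _, move ←, go to B
B | __[X]_X_YY   read X → write _, move ←, go to B
B | _[_]__X_YY   read _ → write X, move →, go to B
B | _X[_]_X_YY   read _ → write X, move →, go to B
B | _XX[_]X_YY   read _ → write X, move →, go to B
B | _XXX[X]_YY   read X → write _, move ←, go to B
B | _XX[X]__YY   read X → write _, move ←, go to B
B | _X[X]___YY   read X → write _, move ←, go to B
B | _[X]____YY   read X → write _, move ←, go to B
B | [_]_____YY   read _ → write X, move →, go to B
B | X[_]____YY   read _ → write X, move →, go to B
B | XX[_]___YY   read _ → write X, move →, go to B
B | XXX[_]__YY   read _ → write X, move →, go to B
B | XXXX[_]_YY   read _ → write X, move →, go to B
B | XXXXX[_]YY   read _ → write X, move →, go to B
B | XXXXXX[Y]Y   read Y → write _, move ←, go to A
A | XXXXX[X]_Y   read X → write X, move ←, go to C
C | XXXX[X]X_Y
The non-blank tape span at halt is XXXXXX_Y.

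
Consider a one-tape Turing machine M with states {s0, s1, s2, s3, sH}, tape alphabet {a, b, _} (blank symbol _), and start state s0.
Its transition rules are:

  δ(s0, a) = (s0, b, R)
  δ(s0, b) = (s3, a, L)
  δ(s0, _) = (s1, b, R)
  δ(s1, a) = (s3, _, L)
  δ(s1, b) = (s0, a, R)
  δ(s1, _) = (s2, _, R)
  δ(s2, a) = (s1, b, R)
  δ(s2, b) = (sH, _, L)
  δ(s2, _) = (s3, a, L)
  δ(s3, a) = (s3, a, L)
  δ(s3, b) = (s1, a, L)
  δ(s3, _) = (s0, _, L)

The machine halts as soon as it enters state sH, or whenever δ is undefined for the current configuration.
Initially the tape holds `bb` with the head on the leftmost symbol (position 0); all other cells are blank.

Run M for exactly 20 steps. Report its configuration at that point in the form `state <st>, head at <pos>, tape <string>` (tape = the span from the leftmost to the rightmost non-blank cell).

state s2, head at 2, tape b_b_a_a

s0 | __[b]b___   read b → write a, move L, go to s3
s3 | _[_]ab___   read _ → write _, move L, go to s0
s0 | [_]_ab___   read _ → write b, move R, go to s1
s1 | b[_]ab___   read _ → write _, move R, go to s2
s2 | b_[a]b___   read a → write b, move R, go to s1
s1 | b_b[b]___   read b → write a, move R, go to s0
s0 | b_ba[_]__   read _ → write b, move R, go to s1
s1 | b_bab[_]_   read _ → write _, move R, go to s2
s2 | b_bab_[_]   read _ → write a, move L, go to s3
s3 | b_bab[_]a   read _ → write _, move L, go to s0
s0 | b_ba[b]_a   read b → write a, move L, go to s3
s3 | b_b[a]a_a   read a → write a, move L, go to s3
s3 | b_[b]aa_a   read b → write a, move L, go to s1
s1 | b[_]aaa_a   read _ → write _, move R, go to s2
s2 | b_[a]aa_a   read a → write b, move R, go to s1
s1 | b_b[a]a_a   read a → write _, move L, go to s3
s3 | b_[b]_a_a   read b → write a, move L, go to s1
s1 | b[_]a_a_a   read _ → write _, move R, go to s2
s2 | b_[a]_a_a   read a → write b, move R, go to s1
s1 | b_b[_]a_a   read _ → write _, move R, go to s2
s2 | b_b_[a]_a
After 20 steps: state s2, head at 2, tape b_b_a_a.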